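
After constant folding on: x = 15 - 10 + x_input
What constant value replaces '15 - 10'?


Identifying constant sub-expression:
  Original: x = 15 - 10 + x_input
  15 and 10 are both compile-time constants
  Evaluating: 15 - 10 = 5
  After folding: x = 5 + x_input

5


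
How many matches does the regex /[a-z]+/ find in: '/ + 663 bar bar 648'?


Pattern: /[a-z]+/ (identifiers)
Input: '/ + 663 bar bar 648'
Scanning for matches:
  Match 1: 'bar'
  Match 2: 'bar'
Total matches: 2

2


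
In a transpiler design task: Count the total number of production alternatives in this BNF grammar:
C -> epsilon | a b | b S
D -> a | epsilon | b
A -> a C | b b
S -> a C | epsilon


Counting alternatives per rule:
  C: 3 alternative(s)
  D: 3 alternative(s)
  A: 2 alternative(s)
  S: 2 alternative(s)
Sum: 3 + 3 + 2 + 2 = 10

10


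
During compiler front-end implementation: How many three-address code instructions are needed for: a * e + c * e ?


Expression: a * e + c * e
Generating three-address code (respecting * over +/- precedence):
  Instruction 1: t1 = a * e
  Instruction 2: t2 = c * e
  Instruction 3: t3 = t1 + t2
Total instructions: 3

3


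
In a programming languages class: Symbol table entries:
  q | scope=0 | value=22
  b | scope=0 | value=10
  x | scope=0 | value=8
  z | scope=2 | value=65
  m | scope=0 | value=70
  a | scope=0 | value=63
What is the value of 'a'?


Searching symbol table for 'a':
  q | scope=0 | value=22
  b | scope=0 | value=10
  x | scope=0 | value=8
  z | scope=2 | value=65
  m | scope=0 | value=70
  a | scope=0 | value=63 <- MATCH
Found 'a' at scope 0 with value 63

63


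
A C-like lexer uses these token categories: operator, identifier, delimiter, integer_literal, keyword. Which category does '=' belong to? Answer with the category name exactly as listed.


Token: '='
Checking categories:
  identifier: no
  integer_literal: no
  operator: YES
  keyword: no
  delimiter: no
Category: operator

operator


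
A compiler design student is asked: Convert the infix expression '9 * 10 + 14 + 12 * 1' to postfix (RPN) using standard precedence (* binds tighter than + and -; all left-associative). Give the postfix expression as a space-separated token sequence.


Applying the shunting-yard algorithm:
  Operand 9 -> output
  Push '*' onto operator stack -> op-stack: [*]
  Operand 10 -> output
  See '+' (prec 1); top '*' (prec 2) >= it -> pop '*' to output
  Push '+' onto operator stack -> op-stack: [+]
  Operand 14 -> output
  See '+' (prec 1); top '+' (prec 1) >= it -> pop '+' to output
  Push '+' onto operator stack -> op-stack: [+]
  Operand 12 -> output
  Push '*' onto operator stack -> op-stack: [+, *]
  Operand 1 -> output
  End of input: pop '*' to output
  End of input: pop '+' to output
Postfix result: 9 10 * 14 + 12 1 * +

9 10 * 14 + 12 1 * +


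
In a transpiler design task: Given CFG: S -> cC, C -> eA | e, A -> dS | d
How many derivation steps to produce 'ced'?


Grammar: S -> cC, C -> eA | e, A -> dS | d
Deriving 'ced':
Step 1: S -> cC => cC
Step 2: C -> eA => ceA
Step 3: A -> d => ced
Total derivation steps: 3

3


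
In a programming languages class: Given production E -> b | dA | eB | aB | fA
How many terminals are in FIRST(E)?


Production: E -> b | dA | eB | aB | fA
Examining each alternative for leading terminals:
  E -> b : first terminal = 'b'
  E -> dA : first terminal = 'd'
  E -> eB : first terminal = 'e'
  E -> aB : first terminal = 'a'
  E -> fA : first terminal = 'f'
FIRST(E) = {a, b, d, e, f}
Count: 5

5


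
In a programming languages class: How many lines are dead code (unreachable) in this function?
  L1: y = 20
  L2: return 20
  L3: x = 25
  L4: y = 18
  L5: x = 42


Analyzing control flow:
  L1: reachable (before return)
  L2: reachable (return statement)
  L3: DEAD (after return at L2)
  L4: DEAD (after return at L2)
  L5: DEAD (after return at L2)
Return at L2, total lines = 5
Dead lines: L3 through L5
Count: 3

3


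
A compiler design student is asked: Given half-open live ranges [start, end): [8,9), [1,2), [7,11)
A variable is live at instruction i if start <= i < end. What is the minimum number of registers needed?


Live ranges:
  Var0: [8, 9)
  Var1: [1, 2)
  Var2: [7, 11)
Sweep-line events (position, delta, active):
  pos=1 start -> active=1
  pos=2 end -> active=0
  pos=7 start -> active=1
  pos=8 start -> active=2
  pos=9 end -> active=1
  pos=11 end -> active=0
Maximum simultaneous active: 2
Minimum registers needed: 2

2


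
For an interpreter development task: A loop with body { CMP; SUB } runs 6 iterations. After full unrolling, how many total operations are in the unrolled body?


Loop body operations: CMP, SUB (2 ops per iteration)
Unrolling 6 iterations:
  Iteration 1: CMP, SUB (2 ops)
  Iteration 2: CMP, SUB (2 ops)
  Iteration 3: CMP, SUB (2 ops)
  Iteration 4: CMP, SUB (2 ops)
  Iteration 5: CMP, SUB (2 ops)
  Iteration 6: CMP, SUB (2 ops)
Total: 6 iterations * 2 ops/iter = 12 operations

12


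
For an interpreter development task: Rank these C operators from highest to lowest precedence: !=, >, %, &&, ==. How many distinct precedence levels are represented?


Looking up precedence for each operator:
  != -> precedence 3
  > -> precedence 4
  % -> precedence 6
  && -> precedence 2
  == -> precedence 3
Sorted highest to lowest: %, >, !=, ==, &&
Distinct precedence values: [6, 4, 3, 2]
Number of distinct levels: 4

4


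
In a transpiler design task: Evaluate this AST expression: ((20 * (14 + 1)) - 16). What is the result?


Expression: ((20 * (14 + 1)) - 16)
Evaluating step by step:
  14 + 1 = 15
  20 * 15 = 300
  300 - 16 = 284
Result: 284

284


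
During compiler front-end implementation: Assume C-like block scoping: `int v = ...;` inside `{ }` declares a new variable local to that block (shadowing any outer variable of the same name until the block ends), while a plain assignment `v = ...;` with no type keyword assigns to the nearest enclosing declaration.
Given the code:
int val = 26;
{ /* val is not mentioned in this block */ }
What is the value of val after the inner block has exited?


Analyzing scoping rules:
Outer scope: declares val = 26
Inner block: val is neither redeclared nor assigned -> unchanged
After the block -> 26
Result: 26

26


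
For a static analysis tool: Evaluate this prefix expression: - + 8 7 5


Parsing prefix expression: - + 8 7 5
Step 1: Innermost operation '+ 8 7'
  8 + 7 = 15
Step 2: Outer operation '- [15] 5'
  15 - 5 = 10

10


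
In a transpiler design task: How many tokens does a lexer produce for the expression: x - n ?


Scanning 'x - n'
Token 1: 'x' -> identifier
Token 2: '-' -> operator
Token 3: 'n' -> identifier
Total tokens: 3

3


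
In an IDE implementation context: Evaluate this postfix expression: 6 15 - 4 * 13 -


Processing tokens left to right:
Push 6, Push 15
Pop 6 and 15, compute 6 - 15 = -9, push -9
Push 4
Pop -9 and 4, compute -9 * 4 = -36, push -36
Push 13
Pop -36 and 13, compute -36 - 13 = -49, push -49
Stack result: -49

-49


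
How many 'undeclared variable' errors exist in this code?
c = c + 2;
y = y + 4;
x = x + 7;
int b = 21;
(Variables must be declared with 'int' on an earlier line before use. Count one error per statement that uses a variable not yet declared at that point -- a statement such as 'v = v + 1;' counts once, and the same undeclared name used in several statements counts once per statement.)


Scanning code line by line:
  Line 1: use 'c' -> ERROR (undeclared)
  Line 2: use 'y' -> ERROR (undeclared)
  Line 3: use 'x' -> ERROR (undeclared)
  Line 4: declare 'b' -> declared = ['b']
Total undeclared variable errors: 3

3


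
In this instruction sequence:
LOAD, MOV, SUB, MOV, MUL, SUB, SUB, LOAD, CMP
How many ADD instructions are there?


Scanning instruction sequence for ADD:
  Position 1: LOAD
  Position 2: MOV
  Position 3: SUB
  Position 4: MOV
  Position 5: MUL
  Position 6: SUB
  Position 7: SUB
  Position 8: LOAD
  Position 9: CMP
Matches at positions: []
Total ADD count: 0

0


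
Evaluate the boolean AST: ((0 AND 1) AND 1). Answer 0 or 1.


Step 1: Evaluate inner node
  0 AND 1 = 0
Step 2: Evaluate root node
  0 AND 1 = 0

0


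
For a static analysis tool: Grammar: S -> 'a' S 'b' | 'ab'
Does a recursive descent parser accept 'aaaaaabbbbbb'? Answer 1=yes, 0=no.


Grammar accepts strings of the form a^n b^n (n >= 1)
Word: 'aaaaaabbbbbb'
Counting: 6 a's and 6 b's
Check: 6 == 6? Yes
Derivation (S -> aSb applied 5 time(s), then S -> ab): S => aSb => aaSbb => aaaSbbb => aaaaSbbbb => aaaaaSbbbbb => aaaaaabbbbbb
Accepted

1


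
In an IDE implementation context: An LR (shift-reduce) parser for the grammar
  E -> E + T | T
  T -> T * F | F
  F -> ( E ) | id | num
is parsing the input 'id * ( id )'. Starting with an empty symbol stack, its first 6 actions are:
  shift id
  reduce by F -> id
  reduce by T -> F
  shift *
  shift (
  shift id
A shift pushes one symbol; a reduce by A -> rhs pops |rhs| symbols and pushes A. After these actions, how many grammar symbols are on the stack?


Tracking the symbol stack through each action:
  Action 1: shift 'id' : push -> stack = [id] (size 1)
  Action 2: reduce by F -> id : pop 1, push F -> stack = [F] (size 1)
  Action 3: reduce by T -> F : pop 1, push T -> stack = [T] (size 1)
  Action 4: shift '*' : push -> stack = [T, *] (size 2)
  Action 5: shift '(' : push -> stack = [T, *, (] (size 3)
  Action 6: shift 'id' : push -> stack = [T, *, (, id] (size 4)
Final stack size: 4

4


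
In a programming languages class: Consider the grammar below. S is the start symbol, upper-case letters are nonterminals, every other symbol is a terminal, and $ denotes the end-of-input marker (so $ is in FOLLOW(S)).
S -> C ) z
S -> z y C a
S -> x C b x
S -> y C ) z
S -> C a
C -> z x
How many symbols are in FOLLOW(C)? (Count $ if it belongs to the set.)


S is the start symbol and does not occur in any rule body, so FOLLOW(S) = {$}.
Examining every occurrence of C in a rule body:
  S -> C ) z : C is followed by terminal ')' -> add ')'
  S -> z y C a : C is followed by terminal 'a' -> add 'a'
  S -> x C b x : C is followed by terminal 'b' -> add 'b'
  S -> y C ) z : C is followed by terminal ')' -> add ')' (already in the set)
  S -> C a : C is followed by terminal 'a' -> add 'a' (already in the set)
  C -> z x : C does not occur in the body -> contributes nothing
FOLLOW(C) = {), a, b}
Count: 3

3


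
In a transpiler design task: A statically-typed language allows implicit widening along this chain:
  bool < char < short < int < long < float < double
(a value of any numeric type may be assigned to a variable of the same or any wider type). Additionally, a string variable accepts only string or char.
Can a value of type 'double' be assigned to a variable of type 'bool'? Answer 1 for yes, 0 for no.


Target variable type: bool
Source value type: double
Numeric ranks: double=6, bool=0
Widening allowed iff rank(source) <= rank(target): 6 <= 0? No
Result: 0

0


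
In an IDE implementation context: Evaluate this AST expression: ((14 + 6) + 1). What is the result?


Expression: ((14 + 6) + 1)
Evaluating step by step:
  14 + 6 = 20
  20 + 1 = 21
Result: 21

21


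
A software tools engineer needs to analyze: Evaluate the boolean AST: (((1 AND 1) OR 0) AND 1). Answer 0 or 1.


Step 1: Evaluate inner node
  1 AND 1 = 1
Step 2: Evaluate next node
  1 OR 0 = 1
Step 3: Evaluate root node
  1 AND 1 = 1

1


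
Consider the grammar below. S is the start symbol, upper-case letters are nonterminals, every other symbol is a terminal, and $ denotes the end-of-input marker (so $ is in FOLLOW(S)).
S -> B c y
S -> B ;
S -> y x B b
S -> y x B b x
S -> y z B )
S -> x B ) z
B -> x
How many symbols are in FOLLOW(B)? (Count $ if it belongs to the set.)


S is the start symbol and does not occur in any rule body, so FOLLOW(S) = {$}.
Examining every occurrence of B in a rule body:
  S -> B c y : B is followed by terminal 'c' -> add 'c'
  S -> B ; : B is followed by terminal ';' -> add ';'
  S -> y x B b : B is followed by terminal 'b' -> add 'b'
  S -> y x B b x : B is followed by terminal 'b' -> add 'b' (already in the set)
  S -> y z B ) : B is followed by terminal ')' -> add ')'
  S -> x B ) z : B is followed by terminal ')' -> add ')' (already in the set)
  B -> x : B does not occur in the body -> contributes nothing
FOLLOW(B) = {), ;, b, c}
Count: 4

4


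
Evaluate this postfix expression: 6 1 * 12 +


Processing tokens left to right:
Push 6, Push 1
Pop 6 and 1, compute 6 * 1 = 6, push 6
Push 12
Pop 6 and 12, compute 6 + 12 = 18, push 18
Stack result: 18

18


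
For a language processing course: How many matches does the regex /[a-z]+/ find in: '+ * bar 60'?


Pattern: /[a-z]+/ (identifiers)
Input: '+ * bar 60'
Scanning for matches:
  Match 1: 'bar'
Total matches: 1

1


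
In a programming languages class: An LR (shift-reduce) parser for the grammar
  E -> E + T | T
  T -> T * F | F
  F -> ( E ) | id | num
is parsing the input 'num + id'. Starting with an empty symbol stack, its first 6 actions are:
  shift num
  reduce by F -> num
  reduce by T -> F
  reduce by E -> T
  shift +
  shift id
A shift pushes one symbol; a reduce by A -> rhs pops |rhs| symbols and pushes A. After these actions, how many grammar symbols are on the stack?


Tracking the symbol stack through each action:
  Action 1: shift 'num' : push -> stack = [num] (size 1)
  Action 2: reduce by F -> num : pop 1, push F -> stack = [F] (size 1)
  Action 3: reduce by T -> F : pop 1, push T -> stack = [T] (size 1)
  Action 4: reduce by E -> T : pop 1, push E -> stack = [E] (size 1)
  Action 5: shift '+' : push -> stack = [E, +] (size 2)
  Action 6: shift 'id' : push -> stack = [E, +, id] (size 3)
Final stack size: 3

3


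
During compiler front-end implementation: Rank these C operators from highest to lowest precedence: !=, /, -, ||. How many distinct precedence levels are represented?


Looking up precedence for each operator:
  != -> precedence 3
  / -> precedence 6
  - -> precedence 5
  || -> precedence 1
Sorted highest to lowest: /, -, !=, ||
Distinct precedence values: [6, 5, 3, 1]
Number of distinct levels: 4

4


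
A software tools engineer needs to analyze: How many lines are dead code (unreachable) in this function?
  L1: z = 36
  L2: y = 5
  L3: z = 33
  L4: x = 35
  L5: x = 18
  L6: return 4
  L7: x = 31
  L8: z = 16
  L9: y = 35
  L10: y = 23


Analyzing control flow:
  L1: reachable (before return)
  L2: reachable (before return)
  L3: reachable (before return)
  L4: reachable (before return)
  L5: reachable (before return)
  L6: reachable (return statement)
  L7: DEAD (after return at L6)
  L8: DEAD (after return at L6)
  L9: DEAD (after return at L6)
  L10: DEAD (after return at L6)
Return at L6, total lines = 10
Dead lines: L7 through L10
Count: 4

4


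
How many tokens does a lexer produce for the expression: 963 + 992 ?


Scanning '963 + 992'
Token 1: '963' -> integer_literal
Token 2: '+' -> operator
Token 3: '992' -> integer_literal
Total tokens: 3

3


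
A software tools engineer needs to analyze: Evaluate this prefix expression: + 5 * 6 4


Parsing prefix expression: + 5 * 6 4
Step 1: Innermost operation '* 6 4'
  6 * 4 = 24
Step 2: Outer operation '+ 5 [24]'
  5 + 24 = 29

29


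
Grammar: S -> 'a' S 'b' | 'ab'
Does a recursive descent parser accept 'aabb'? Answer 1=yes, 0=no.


Grammar accepts strings of the form a^n b^n (n >= 1)
Word: 'aabb'
Counting: 2 a's and 2 b's
Check: 2 == 2? Yes
Derivation (S -> aSb applied 1 time(s), then S -> ab): S => aSb => aabb
Accepted

1


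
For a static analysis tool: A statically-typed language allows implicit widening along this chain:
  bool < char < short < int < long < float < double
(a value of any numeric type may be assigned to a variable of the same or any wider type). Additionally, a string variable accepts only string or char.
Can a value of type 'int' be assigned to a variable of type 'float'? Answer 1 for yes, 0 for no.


Target variable type: float
Source value type: int
Numeric ranks: int=3, float=5
Widening allowed iff rank(source) <= rank(target): 3 <= 5? Yes
Result: 1

1


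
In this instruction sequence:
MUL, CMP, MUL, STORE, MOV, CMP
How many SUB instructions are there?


Scanning instruction sequence for SUB:
  Position 1: MUL
  Position 2: CMP
  Position 3: MUL
  Position 4: STORE
  Position 5: MOV
  Position 6: CMP
Matches at positions: []
Total SUB count: 0

0


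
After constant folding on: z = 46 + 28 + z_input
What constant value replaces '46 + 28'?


Identifying constant sub-expression:
  Original: z = 46 + 28 + z_input
  46 and 28 are both compile-time constants
  Evaluating: 46 + 28 = 74
  After folding: z = 74 + z_input

74


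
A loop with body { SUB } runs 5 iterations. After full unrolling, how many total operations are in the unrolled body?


Loop body operations: SUB (1 op per iteration)
Unrolling 5 iterations:
  Iteration 1: SUB (1 ops)
  Iteration 2: SUB (1 ops)
  Iteration 3: SUB (1 ops)
  Iteration 4: SUB (1 ops)
  Iteration 5: SUB (1 ops)
Total: 5 iterations * 1 ops/iter = 5 operations

5


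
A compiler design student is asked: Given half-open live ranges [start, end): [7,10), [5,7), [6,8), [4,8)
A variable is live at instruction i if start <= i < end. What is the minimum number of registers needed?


Live ranges:
  Var0: [7, 10)
  Var1: [5, 7)
  Var2: [6, 8)
  Var3: [4, 8)
Sweep-line events (position, delta, active):
  pos=4 start -> active=1
  pos=5 start -> active=2
  pos=6 start -> active=3
  pos=7 end -> active=2
  pos=7 start -> active=3
  pos=8 end -> active=2
  pos=8 end -> active=1
  pos=10 end -> active=0
Maximum simultaneous active: 3
Minimum registers needed: 3

3


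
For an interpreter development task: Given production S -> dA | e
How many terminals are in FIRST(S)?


Production: S -> dA | e
Examining each alternative for leading terminals:
  S -> dA : first terminal = 'd'
  S -> e : first terminal = 'e'
FIRST(S) = {d, e}
Count: 2

2


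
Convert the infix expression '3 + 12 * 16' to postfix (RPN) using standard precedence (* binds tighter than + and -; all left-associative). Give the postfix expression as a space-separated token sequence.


Applying the shunting-yard algorithm:
  Operand 3 -> output
  Push '+' onto operator stack -> op-stack: [+]
  Operand 12 -> output
  Push '*' onto operator stack -> op-stack: [+, *]
  Operand 16 -> output
  End of input: pop '*' to output
  End of input: pop '+' to output
Postfix result: 3 12 16 * +

3 12 16 * +


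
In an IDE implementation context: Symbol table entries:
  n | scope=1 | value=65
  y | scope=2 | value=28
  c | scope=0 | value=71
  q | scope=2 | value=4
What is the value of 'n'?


Searching symbol table for 'n':
  n | scope=1 | value=65 <- MATCH
  y | scope=2 | value=28
  c | scope=0 | value=71
  q | scope=2 | value=4
Found 'n' at scope 1 with value 65

65


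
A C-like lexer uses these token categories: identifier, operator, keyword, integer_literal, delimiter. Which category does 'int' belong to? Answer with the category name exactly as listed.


Token: 'int'
Checking categories:
  identifier: no
  integer_literal: no
  operator: no
  keyword: YES
  delimiter: no
Category: keyword

keyword


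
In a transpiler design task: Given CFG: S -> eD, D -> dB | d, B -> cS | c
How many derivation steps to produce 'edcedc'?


Grammar: S -> eD, D -> dB | d, B -> cS | c
Deriving 'edcedc':
Step 1: S -> eD => eD
Step 2: D -> dB => edB
Step 3: B -> cS => edcS
Step 4: S -> eD => edceD
Step 5: D -> dB => edcedB
Step 6: B -> c => edcedc
Total derivation steps: 6

6


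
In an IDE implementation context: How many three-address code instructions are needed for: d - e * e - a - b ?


Expression: d - e * e - a - b
Generating three-address code (respecting * over +/- precedence):
  Instruction 1: t1 = e * e
  Instruction 2: t2 = d - t1
  Instruction 3: t3 = t2 - a
  Instruction 4: t4 = t3 - b
Total instructions: 4

4


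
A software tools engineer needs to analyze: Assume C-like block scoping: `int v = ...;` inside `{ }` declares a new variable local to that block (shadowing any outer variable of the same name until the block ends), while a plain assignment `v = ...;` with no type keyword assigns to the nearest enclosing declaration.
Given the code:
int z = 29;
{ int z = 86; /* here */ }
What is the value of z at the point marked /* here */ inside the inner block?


Analyzing scoping rules:
Outer scope: declares z = 29
Inner block: 'int z = 86;' declares a NEW z that shadows the outer one
Inside the block the inner declaration is in scope -> 86
Result: 86

86


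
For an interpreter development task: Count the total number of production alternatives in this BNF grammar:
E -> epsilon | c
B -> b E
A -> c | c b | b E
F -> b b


Counting alternatives per rule:
  E: 2 alternative(s)
  B: 1 alternative(s)
  A: 3 alternative(s)
  F: 1 alternative(s)
Sum: 2 + 1 + 3 + 1 = 7

7


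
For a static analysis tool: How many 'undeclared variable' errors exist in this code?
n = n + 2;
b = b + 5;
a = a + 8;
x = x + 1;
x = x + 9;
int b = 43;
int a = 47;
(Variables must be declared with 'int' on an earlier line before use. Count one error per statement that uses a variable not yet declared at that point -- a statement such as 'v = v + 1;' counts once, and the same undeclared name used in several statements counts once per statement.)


Scanning code line by line:
  Line 1: use 'n' -> ERROR (undeclared)
  Line 2: use 'b' -> ERROR (undeclared)
  Line 3: use 'a' -> ERROR (undeclared)
  Line 4: use 'x' -> ERROR (undeclared)
  Line 5: use 'x' -> ERROR (undeclared)
  Line 6: declare 'b' -> declared = ['b']
  Line 7: declare 'a' -> declared = ['a', 'b']
Total undeclared variable errors: 5

5


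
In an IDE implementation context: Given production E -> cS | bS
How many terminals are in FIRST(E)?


Production: E -> cS | bS
Examining each alternative for leading terminals:
  E -> cS : first terminal = 'c'
  E -> bS : first terminal = 'b'
FIRST(E) = {b, c}
Count: 2

2


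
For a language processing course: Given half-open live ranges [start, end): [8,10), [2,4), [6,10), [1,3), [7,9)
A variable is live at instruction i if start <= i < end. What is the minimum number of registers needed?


Live ranges:
  Var0: [8, 10)
  Var1: [2, 4)
  Var2: [6, 10)
  Var3: [1, 3)
  Var4: [7, 9)
Sweep-line events (position, delta, active):
  pos=1 start -> active=1
  pos=2 start -> active=2
  pos=3 end -> active=1
  pos=4 end -> active=0
  pos=6 start -> active=1
  pos=7 start -> active=2
  pos=8 start -> active=3
  pos=9 end -> active=2
  pos=10 end -> active=1
  pos=10 end -> active=0
Maximum simultaneous active: 3
Minimum registers needed: 3

3


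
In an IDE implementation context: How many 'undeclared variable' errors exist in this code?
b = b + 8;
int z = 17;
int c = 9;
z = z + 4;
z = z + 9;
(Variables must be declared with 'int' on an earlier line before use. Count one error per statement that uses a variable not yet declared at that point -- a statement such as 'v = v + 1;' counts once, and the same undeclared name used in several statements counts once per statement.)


Scanning code line by line:
  Line 1: use 'b' -> ERROR (undeclared)
  Line 2: declare 'z' -> declared = ['z']
  Line 3: declare 'c' -> declared = ['c', 'z']
  Line 4: use 'z' -> OK (declared)
  Line 5: use 'z' -> OK (declared)
Total undeclared variable errors: 1

1


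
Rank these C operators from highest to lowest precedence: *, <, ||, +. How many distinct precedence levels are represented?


Looking up precedence for each operator:
  * -> precedence 6
  < -> precedence 4
  || -> precedence 1
  + -> precedence 5
Sorted highest to lowest: *, +, <, ||
Distinct precedence values: [6, 5, 4, 1]
Number of distinct levels: 4

4


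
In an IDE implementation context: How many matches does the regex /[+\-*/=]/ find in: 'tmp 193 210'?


Pattern: /[+\-*/=]/ (operators)
Input: 'tmp 193 210'
Scanning for matches:
Total matches: 0

0


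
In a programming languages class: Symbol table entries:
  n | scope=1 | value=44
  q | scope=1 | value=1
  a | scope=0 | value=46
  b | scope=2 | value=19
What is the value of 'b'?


Searching symbol table for 'b':
  n | scope=1 | value=44
  q | scope=1 | value=1
  a | scope=0 | value=46
  b | scope=2 | value=19 <- MATCH
Found 'b' at scope 2 with value 19

19


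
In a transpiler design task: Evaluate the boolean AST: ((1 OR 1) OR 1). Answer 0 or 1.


Step 1: Evaluate inner node
  1 OR 1 = 1
Step 2: Evaluate root node
  1 OR 1 = 1

1


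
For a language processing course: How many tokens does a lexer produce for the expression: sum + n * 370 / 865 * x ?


Scanning 'sum + n * 370 / 865 * x'
Token 1: 'sum' -> identifier
Token 2: '+' -> operator
Token 3: 'n' -> identifier
Token 4: '*' -> operator
Token 5: '370' -> integer_literal
Token 6: '/' -> operator
Token 7: '865' -> integer_literal
Token 8: '*' -> operator
Token 9: 'x' -> identifier
Total tokens: 9

9


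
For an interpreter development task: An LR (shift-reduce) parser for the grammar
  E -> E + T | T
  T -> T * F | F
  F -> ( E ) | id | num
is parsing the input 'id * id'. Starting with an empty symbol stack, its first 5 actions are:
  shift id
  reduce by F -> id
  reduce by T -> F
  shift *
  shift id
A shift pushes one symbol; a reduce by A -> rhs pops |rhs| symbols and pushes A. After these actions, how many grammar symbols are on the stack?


Tracking the symbol stack through each action:
  Action 1: shift 'id' : push -> stack = [id] (size 1)
  Action 2: reduce by F -> id : pop 1, push F -> stack = [F] (size 1)
  Action 3: reduce by T -> F : pop 1, push T -> stack = [T] (size 1)
  Action 4: shift '*' : push -> stack = [T, *] (size 2)
  Action 5: shift 'id' : push -> stack = [T, *, id] (size 3)
Final stack size: 3

3


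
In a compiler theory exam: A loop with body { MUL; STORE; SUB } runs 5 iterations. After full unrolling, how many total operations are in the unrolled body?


Loop body operations: MUL, STORE, SUB (3 ops per iteration)
Unrolling 5 iterations:
  Iteration 1: MUL, STORE, SUB (3 ops)
  Iteration 2: MUL, STORE, SUB (3 ops)
  Iteration 3: MUL, STORE, SUB (3 ops)
  Iteration 4: MUL, STORE, SUB (3 ops)
  Iteration 5: MUL, STORE, SUB (3 ops)
Total: 5 iterations * 3 ops/iter = 15 operations

15


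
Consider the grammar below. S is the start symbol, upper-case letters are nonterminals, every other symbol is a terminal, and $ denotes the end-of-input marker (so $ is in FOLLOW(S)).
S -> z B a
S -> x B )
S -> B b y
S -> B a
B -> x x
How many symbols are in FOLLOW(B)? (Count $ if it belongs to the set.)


S is the start symbol and does not occur in any rule body, so FOLLOW(S) = {$}.
Examining every occurrence of B in a rule body:
  S -> z B a : B is followed by terminal 'a' -> add 'a'
  S -> x B ) : B is followed by terminal ')' -> add ')'
  S -> B b y : B is followed by terminal 'b' -> add 'b'
  S -> B a : B is followed by terminal 'a' -> add 'a' (already in the set)
  B -> x x : B does not occur in the body -> contributes nothing
FOLLOW(B) = {), a, b}
Count: 3

3


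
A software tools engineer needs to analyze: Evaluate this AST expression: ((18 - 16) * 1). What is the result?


Expression: ((18 - 16) * 1)
Evaluating step by step:
  18 - 16 = 2
  2 * 1 = 2
Result: 2

2


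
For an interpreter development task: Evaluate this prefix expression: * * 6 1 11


Parsing prefix expression: * * 6 1 11
Step 1: Innermost operation '* 6 1'
  6 * 1 = 6
Step 2: Outer operation '* [6] 11'
  6 * 11 = 66

66


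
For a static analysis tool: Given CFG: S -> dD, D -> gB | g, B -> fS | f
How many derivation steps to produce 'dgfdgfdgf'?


Grammar: S -> dD, D -> gB | g, B -> fS | f
Deriving 'dgfdgfdgf':
Step 1: S -> dD => dD
Step 2: D -> gB => dgB
Step 3: B -> fS => dgfS
Step 4: S -> dD => dgfdD
Step 5: D -> gB => dgfdgB
Step 6: B -> fS => dgfdgfS
Step 7: S -> dD => dgfdgfdD
Step 8: D -> gB => dgfdgfdgB
Step 9: B -> f => dgfdgfdgf
Total derivation steps: 9

9


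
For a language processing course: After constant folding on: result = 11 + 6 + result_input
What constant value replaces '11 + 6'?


Identifying constant sub-expression:
  Original: result = 11 + 6 + result_input
  11 and 6 are both compile-time constants
  Evaluating: 11 + 6 = 17
  After folding: result = 17 + result_input

17


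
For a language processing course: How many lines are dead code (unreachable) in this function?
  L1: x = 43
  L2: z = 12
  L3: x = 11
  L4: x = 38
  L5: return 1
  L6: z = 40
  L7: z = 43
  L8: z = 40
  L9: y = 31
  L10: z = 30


Analyzing control flow:
  L1: reachable (before return)
  L2: reachable (before return)
  L3: reachable (before return)
  L4: reachable (before return)
  L5: reachable (return statement)
  L6: DEAD (after return at L5)
  L7: DEAD (after return at L5)
  L8: DEAD (after return at L5)
  L9: DEAD (after return at L5)
  L10: DEAD (after return at L5)
Return at L5, total lines = 10
Dead lines: L6 through L10
Count: 5

5


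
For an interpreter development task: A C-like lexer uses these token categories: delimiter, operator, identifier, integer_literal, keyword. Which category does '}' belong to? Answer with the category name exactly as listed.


Token: '}'
Checking categories:
  identifier: no
  integer_literal: no
  operator: no
  keyword: no
  delimiter: YES
Category: delimiter

delimiter


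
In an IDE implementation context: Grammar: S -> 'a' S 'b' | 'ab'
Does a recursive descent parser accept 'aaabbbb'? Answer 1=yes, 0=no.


Grammar accepts strings of the form a^n b^n (n >= 1)
Word: 'aaabbbb'
Counting: 3 a's and 4 b's
Check: 3 == 4? No
Mismatch: a-count != b-count
Rejected

0


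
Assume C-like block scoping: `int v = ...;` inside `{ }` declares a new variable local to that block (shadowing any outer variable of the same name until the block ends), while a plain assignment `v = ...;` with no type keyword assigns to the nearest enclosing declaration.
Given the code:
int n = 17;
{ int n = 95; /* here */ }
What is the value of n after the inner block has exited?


Analyzing scoping rules:
Outer scope: declares n = 17
Inner block: 'int n = 95;' declares a NEW n that shadows the outer one
When the block exits the inner n goes out of scope; the outer n was never modified -> 17
Result: 17

17


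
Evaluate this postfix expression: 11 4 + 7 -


Processing tokens left to right:
Push 11, Push 4
Pop 11 and 4, compute 11 + 4 = 15, push 15
Push 7
Pop 15 and 7, compute 15 - 7 = 8, push 8
Stack result: 8

8


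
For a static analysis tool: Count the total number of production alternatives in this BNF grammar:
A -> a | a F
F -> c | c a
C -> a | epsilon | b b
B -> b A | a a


Counting alternatives per rule:
  A: 2 alternative(s)
  F: 2 alternative(s)
  C: 3 alternative(s)
  B: 2 alternative(s)
Sum: 2 + 2 + 3 + 2 = 9

9


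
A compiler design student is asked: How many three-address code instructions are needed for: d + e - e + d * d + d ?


Expression: d + e - e + d * d + d
Generating three-address code (respecting * over +/- precedence):
  Instruction 1: t1 = d * d
  Instruction 2: t2 = d + e
  Instruction 3: t3 = t2 - e
  Instruction 4: t4 = t3 + t1
  Instruction 5: t5 = t4 + d
Total instructions: 5

5


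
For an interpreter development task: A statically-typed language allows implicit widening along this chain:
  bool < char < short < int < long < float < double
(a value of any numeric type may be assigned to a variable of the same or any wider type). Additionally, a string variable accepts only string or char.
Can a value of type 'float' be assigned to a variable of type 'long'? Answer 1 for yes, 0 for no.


Target variable type: long
Source value type: float
Numeric ranks: float=5, long=4
Widening allowed iff rank(source) <= rank(target): 5 <= 4? No
Result: 0

0


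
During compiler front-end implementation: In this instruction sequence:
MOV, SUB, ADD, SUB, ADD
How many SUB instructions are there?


Scanning instruction sequence for SUB:
  Position 1: MOV
  Position 2: SUB <- MATCH
  Position 3: ADD
  Position 4: SUB <- MATCH
  Position 5: ADD
Matches at positions: [2, 4]
Total SUB count: 2

2


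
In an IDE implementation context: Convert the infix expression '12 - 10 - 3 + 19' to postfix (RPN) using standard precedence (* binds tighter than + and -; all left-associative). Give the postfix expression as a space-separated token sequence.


Applying the shunting-yard algorithm:
  Operand 12 -> output
  Push '-' onto operator stack -> op-stack: [-]
  Operand 10 -> output
  See '-' (prec 1); top '-' (prec 1) >= it -> pop '-' to output
  Push '-' onto operator stack -> op-stack: [-]
  Operand 3 -> output
  See '+' (prec 1); top '-' (prec 1) >= it -> pop '-' to output
  Push '+' onto operator stack -> op-stack: [+]
  Operand 19 -> output
  End of input: pop '+' to output
Postfix result: 12 10 - 3 - 19 +

12 10 - 3 - 19 +


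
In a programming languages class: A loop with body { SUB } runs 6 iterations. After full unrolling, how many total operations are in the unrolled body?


Loop body operations: SUB (1 op per iteration)
Unrolling 6 iterations:
  Iteration 1: SUB (1 ops)
  Iteration 2: SUB (1 ops)
  Iteration 3: SUB (1 ops)
  Iteration 4: SUB (1 ops)
  Iteration 5: SUB (1 ops)
  Iteration 6: SUB (1 ops)
Total: 6 iterations * 1 ops/iter = 6 operations

6


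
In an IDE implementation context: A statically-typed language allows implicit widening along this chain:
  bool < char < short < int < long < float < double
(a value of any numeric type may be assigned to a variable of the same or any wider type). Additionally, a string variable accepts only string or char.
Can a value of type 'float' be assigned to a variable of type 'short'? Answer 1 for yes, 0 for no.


Target variable type: short
Source value type: float
Numeric ranks: float=5, short=2
Widening allowed iff rank(source) <= rank(target): 5 <= 2? No
Result: 0

0


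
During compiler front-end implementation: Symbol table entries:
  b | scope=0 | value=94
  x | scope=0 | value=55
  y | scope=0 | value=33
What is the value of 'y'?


Searching symbol table for 'y':
  b | scope=0 | value=94
  x | scope=0 | value=55
  y | scope=0 | value=33 <- MATCH
Found 'y' at scope 0 with value 33

33


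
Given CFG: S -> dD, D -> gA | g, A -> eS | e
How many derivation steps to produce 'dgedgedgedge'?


Grammar: S -> dD, D -> gA | g, A -> eS | e
Deriving 'dgedgedgedge':
Step 1: S -> dD => dD
Step 2: D -> gA => dgA
Step 3: A -> eS => dgeS
Step 4: S -> dD => dgedD
Step 5: D -> gA => dgedgA
Step 6: A -> eS => dgedgeS
Step 7: S -> dD => dgedgedD
Step 8: D -> gA => dgedgedgA
Step 9: A -> eS => dgedgedgeS
Step 10: S -> dD => dgedgedgedD
Step 11: D -> gA => dgedgedgedgA
Step 12: A -> e => dgedgedgedge
Total derivation steps: 12

12


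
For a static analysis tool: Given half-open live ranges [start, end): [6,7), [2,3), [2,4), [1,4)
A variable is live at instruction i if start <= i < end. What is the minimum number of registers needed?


Live ranges:
  Var0: [6, 7)
  Var1: [2, 3)
  Var2: [2, 4)
  Var3: [1, 4)
Sweep-line events (position, delta, active):
  pos=1 start -> active=1
  pos=2 start -> active=2
  pos=2 start -> active=3
  pos=3 end -> active=2
  pos=4 end -> active=1
  pos=4 end -> active=0
  pos=6 start -> active=1
  pos=7 end -> active=0
Maximum simultaneous active: 3
Minimum registers needed: 3

3


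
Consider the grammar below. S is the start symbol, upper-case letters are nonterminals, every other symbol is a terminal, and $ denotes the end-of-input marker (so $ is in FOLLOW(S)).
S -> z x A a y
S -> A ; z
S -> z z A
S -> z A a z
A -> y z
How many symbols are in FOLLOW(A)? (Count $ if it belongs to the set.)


S is the start symbol and does not occur in any rule body, so FOLLOW(S) = {$}.
Examining every occurrence of A in a rule body:
  S -> z x A a y : A is followed by terminal 'a' -> add 'a'
  S -> A ; z : A is followed by terminal ';' -> add ';'
  S -> z z A : A is at the right end -> add FOLLOW(S) = {$}
  S -> z A a z : A is followed by terminal 'a' -> add 'a' (already in the set)
  A -> y z : A does not occur in the body -> contributes nothing
FOLLOW(A) = {;, a, $}
Count: 3

3


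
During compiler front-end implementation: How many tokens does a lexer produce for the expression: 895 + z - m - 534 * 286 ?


Scanning '895 + z - m - 534 * 286'
Token 1: '895' -> integer_literal
Token 2: '+' -> operator
Token 3: 'z' -> identifier
Token 4: '-' -> operator
Token 5: 'm' -> identifier
Token 6: '-' -> operator
Token 7: '534' -> integer_literal
Token 8: '*' -> operator
Token 9: '286' -> integer_literal
Total tokens: 9

9


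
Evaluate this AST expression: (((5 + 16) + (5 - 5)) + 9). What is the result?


Expression: (((5 + 16) + (5 - 5)) + 9)
Evaluating step by step:
  5 + 16 = 21
  5 - 5 = 0
  21 + 0 = 21
  21 + 9 = 30
Result: 30

30


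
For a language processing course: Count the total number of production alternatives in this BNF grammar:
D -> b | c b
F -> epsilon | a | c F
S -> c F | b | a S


Counting alternatives per rule:
  D: 2 alternative(s)
  F: 3 alternative(s)
  S: 3 alternative(s)
Sum: 2 + 3 + 3 = 8

8


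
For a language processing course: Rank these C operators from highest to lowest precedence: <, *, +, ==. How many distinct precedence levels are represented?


Looking up precedence for each operator:
  < -> precedence 4
  * -> precedence 6
  + -> precedence 5
  == -> precedence 3
Sorted highest to lowest: *, +, <, ==
Distinct precedence values: [6, 5, 4, 3]
Number of distinct levels: 4

4


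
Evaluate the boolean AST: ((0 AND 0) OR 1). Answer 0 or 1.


Step 1: Evaluate inner node
  0 AND 0 = 0
Step 2: Evaluate root node
  0 OR 1 = 1

1


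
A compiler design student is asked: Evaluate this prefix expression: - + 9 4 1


Parsing prefix expression: - + 9 4 1
Step 1: Innermost operation '+ 9 4'
  9 + 4 = 13
Step 2: Outer operation '- [13] 1'
  13 - 1 = 12

12


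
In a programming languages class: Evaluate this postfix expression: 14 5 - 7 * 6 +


Processing tokens left to right:
Push 14, Push 5
Pop 14 and 5, compute 14 - 5 = 9, push 9
Push 7
Pop 9 and 7, compute 9 * 7 = 63, push 63
Push 6
Pop 63 and 6, compute 63 + 6 = 69, push 69
Stack result: 69

69


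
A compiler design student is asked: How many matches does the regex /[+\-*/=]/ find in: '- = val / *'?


Pattern: /[+\-*/=]/ (operators)
Input: '- = val / *'
Scanning for matches:
  Match 1: '-'
  Match 2: '='
  Match 3: '/'
  Match 4: '*'
Total matches: 4

4


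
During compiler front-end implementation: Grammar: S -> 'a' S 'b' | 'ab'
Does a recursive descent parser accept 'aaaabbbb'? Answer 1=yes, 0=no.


Grammar accepts strings of the form a^n b^n (n >= 1)
Word: 'aaaabbbb'
Counting: 4 a's and 4 b's
Check: 4 == 4? Yes
Derivation (S -> aSb applied 3 time(s), then S -> ab): S => aSb => aaSbb => aaaSbbb => aaaabbbb
Accepted

1


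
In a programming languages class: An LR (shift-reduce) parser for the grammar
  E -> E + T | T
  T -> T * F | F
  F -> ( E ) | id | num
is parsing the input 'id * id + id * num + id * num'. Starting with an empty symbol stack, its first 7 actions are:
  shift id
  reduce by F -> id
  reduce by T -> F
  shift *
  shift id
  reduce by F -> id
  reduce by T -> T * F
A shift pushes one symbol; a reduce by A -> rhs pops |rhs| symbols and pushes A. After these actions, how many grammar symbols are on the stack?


Tracking the symbol stack through each action:
  Action 1: shift 'id' : push -> stack = [id] (size 1)
  Action 2: reduce by F -> id : pop 1, push F -> stack = [F] (size 1)
  Action 3: reduce by T -> F : pop 1, push T -> stack = [T] (size 1)
  Action 4: shift '*' : push -> stack = [T, *] (size 2)
  Action 5: shift 'id' : push -> stack = [T, *, id] (size 3)
  Action 6: reduce by F -> id : pop 1, push F -> stack = [T, *, F] (size 3)
  Action 7: reduce by T -> T * F : pop 3, push T -> stack = [T] (size 1)
Final stack size: 1

1


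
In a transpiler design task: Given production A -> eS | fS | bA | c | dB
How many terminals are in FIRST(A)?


Production: A -> eS | fS | bA | c | dB
Examining each alternative for leading terminals:
  A -> eS : first terminal = 'e'
  A -> fS : first terminal = 'f'
  A -> bA : first terminal = 'b'
  A -> c : first terminal = 'c'
  A -> dB : first terminal = 'd'
FIRST(A) = {b, c, d, e, f}
Count: 5

5
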